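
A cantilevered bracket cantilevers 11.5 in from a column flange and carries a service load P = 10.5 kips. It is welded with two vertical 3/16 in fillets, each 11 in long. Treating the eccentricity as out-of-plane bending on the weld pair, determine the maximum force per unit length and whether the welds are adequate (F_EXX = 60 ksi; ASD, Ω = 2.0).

L_w = 2 × 11 = 22 in; section modulus (unit throat) S = 2 × L²/6 = 40.33 in².
Direct shear f_v = P/L_w = 10.5/22 = 0.4773 kip/in.
Moment M = P × e = 10.5 × 11.5 = 120.75 kip·in; bending f_b = M/S = 2.994 kip/in.
f_max = √(f_v² + f_b²) = √(0.4773² + 2.994²) = 3.032 kip/in.
r_n/Ω = (1/2.0) × 0.6 × 60 × (0.707 × 0.1875) = 2.386 kip/in → NOT adequate.

f_max ≈ 3.03 kip/in; NOT adequate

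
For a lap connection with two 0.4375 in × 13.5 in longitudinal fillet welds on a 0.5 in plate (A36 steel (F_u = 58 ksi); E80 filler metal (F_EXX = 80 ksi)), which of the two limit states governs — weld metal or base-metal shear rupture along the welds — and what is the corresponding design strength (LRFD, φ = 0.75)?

φR_n ≈ 301 kips (weld metal governs)

t_e = 0.707 × 0.4375 = 0.3093 in; L = 27 in.
Weld metal: φR_n = 0.75 × 0.6 × 80 × 0.3093 × 27 = 300.7 kips.
Base metal (shear rupture): φR_n = 0.75 × 0.6 × 58 × 0.5 × 27 = 352.3 kips.
Governing: weld metal.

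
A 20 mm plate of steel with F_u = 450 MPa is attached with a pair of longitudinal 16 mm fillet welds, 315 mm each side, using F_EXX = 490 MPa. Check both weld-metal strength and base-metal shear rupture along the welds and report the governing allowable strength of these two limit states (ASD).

t_e = 0.707 × 16 = 11.31 mm; L = 630 mm.
Weld metal: R_n/Ω = (1/2.0) × 0.6 × 490 × 11.31 × 630 × 10⁻³ = 1048 kN.
Base metal (shear rupture): R_n/Ω = (1/2.0) × 0.6 × 450 × 20 × 630 × 10⁻³ = 1701 kN.
Governing: weld metal.

R_n/Ω ≈ 1050 kN (weld metal governs)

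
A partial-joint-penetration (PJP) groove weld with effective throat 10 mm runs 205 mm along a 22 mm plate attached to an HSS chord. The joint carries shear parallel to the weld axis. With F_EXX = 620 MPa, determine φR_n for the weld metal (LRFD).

φR_n ≈ 572 kN

Effective throat (given) t_e = 10 mm.
A_we = 10 × 205 = 2050 mm².
F_nw = 0.6 F_EXX = 372 MPa.
φR_n = 0.75 × 372 × 2050 × 10⁻³ = 572 kN.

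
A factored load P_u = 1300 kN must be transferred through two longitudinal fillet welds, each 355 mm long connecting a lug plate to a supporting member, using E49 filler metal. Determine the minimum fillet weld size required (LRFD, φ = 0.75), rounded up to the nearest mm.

E49XX → F_EXX = 490 MPa.
Total weld length L = 710 mm.
Required throat t_e = P_u / (φ × 0.6 F_EXX × L) = 1300 / (0.75 × 0.6 × 490 × 710 × 10⁻³) = 8.304 mm.
Required leg w = t_e / 0.707 = 11.75 mm → use 12 mm.

w = 12 mm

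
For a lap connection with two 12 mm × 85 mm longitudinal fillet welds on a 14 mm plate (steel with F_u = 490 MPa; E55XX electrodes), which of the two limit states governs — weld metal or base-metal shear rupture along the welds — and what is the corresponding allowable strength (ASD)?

R_n/Ω ≈ 238 kN (weld metal governs)

E55XX → F_EXX = 550 MPa.
t_e = 0.707 × 12 = 8.484 mm; L = 170 mm.
Weld metal: R_n/Ω = (1/2.0) × 0.6 × 550 × 8.484 × 170 × 10⁻³ = 238 kN.
Base metal (shear rupture): R_n/Ω = (1/2.0) × 0.6 × 490 × 14 × 170 × 10⁻³ = 349.9 kN.
Governing: weld metal.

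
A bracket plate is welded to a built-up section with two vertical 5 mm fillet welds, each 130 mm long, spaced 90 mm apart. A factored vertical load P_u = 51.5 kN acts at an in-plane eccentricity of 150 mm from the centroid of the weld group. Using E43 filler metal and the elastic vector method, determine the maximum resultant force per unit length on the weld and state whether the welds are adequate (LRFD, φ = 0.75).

f_max ≈ 813 N/mm; NOT adequate

E43XX → F_EXX = 430 MPa.
Total weld length L_w = 260 mm. Treat welds as unit-width lines.
Polar moment about centroid: J = 2[d³/12 + d(b/2)²] = 2[130³/12 + 130×45²] = 892700 mm³.
Direct shear f_v = P/L_w = 51.5×10³ / 260 = 198.1 N/mm (vertical).
Torsion M = P·e = 51.5×10³ × 150 = 7725000 N·mm.
Critical point at (x, y) = (45, 65) from centroid. f_tx = M·y/J = 562.5 N/mm; f_ty = M·x/J = 389.4 N/mm.
Resultant f_max = √[f_tx² + (f_v + f_ty)²] = √[562.5² + (198.1 + 389.4)²] = 813.4 N/mm.
Capacity per unit length: φr_n = 0.75 × 0.6 × 430 × (0.707 × 5) = 684 N/mm.
813.4 > 684 → NOT adequate.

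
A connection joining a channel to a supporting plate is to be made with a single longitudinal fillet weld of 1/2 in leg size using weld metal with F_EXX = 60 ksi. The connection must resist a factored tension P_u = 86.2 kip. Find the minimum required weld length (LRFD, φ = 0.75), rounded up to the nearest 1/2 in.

Throat t_e = 0.707 × 0.5 = 0.3535 in.
φr_n = 0.75 × 0.6 × 60 × 0.3535 = 9.544 kip/in.
L_req = P_u / φr_n = 86.2 / 9.544 = 9.031 in total.
Round up → use L = 9.5 in.

L = 9.5 in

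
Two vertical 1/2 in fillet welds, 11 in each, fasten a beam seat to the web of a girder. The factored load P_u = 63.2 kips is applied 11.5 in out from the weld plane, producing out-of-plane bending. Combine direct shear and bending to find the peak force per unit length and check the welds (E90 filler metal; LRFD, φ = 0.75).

E90XX → F_EXX = 90 ksi.
L_w = 2 × 11 = 22 in; section modulus (unit throat) S = 2 × L²/6 = 40.33 in².
Direct shear f_v = P/L_w = 63.2/22 = 2.873 kip/in.
Moment M = P × e = 63.2 × 11.5 = 726.8 kip·in; bending f_b = M/S = 18.02 kip/in.
f_max = √(f_v² + f_b²) = √(2.873² + 18.02²) = 18.25 kip/in.
φr_n = 0.75 × 0.6 × 90 × (0.707 × 0.5) = 14.32 kip/in → NOT adequate.

f_max ≈ 18.2 kip/in; NOT adequate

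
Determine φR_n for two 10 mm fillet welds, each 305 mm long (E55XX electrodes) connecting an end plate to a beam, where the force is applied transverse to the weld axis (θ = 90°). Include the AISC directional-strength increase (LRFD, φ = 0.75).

E55XX → F_EXX = 550 MPa.
t_e = 0.707 × 10 = 7.07 mm; A_we = 7.07 × 610 = 4313 mm².
Directional factor: 1.0 + 0.5 sin^1.5(90°) = 1.5.
F_nw = 0.6 × 550 × 1.5 = 495 MPa.
φR_n = 0.75 × 495 × 4313 × 10⁻³ = 1601 kN.

φR_n ≈ 1600 kN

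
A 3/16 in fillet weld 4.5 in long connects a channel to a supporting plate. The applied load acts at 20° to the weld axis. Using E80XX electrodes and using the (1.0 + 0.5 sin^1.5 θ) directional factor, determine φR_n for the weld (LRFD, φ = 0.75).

E80XX → F_EXX = 80 ksi.
t_e = 0.707 × 0.1875 = 0.1326 in; A_we = 0.1326 × 4.5 = 0.5965 in².
Directional factor: 1.0 + 0.5 sin^1.5(20°) = 1.1.
F_nw = 0.6 × 80 × 1.1 = 52.8 ksi.
φR_n = 0.75 × 52.8 × 0.5965 = 23.62 kip.

φR_n ≈ 23.6 kip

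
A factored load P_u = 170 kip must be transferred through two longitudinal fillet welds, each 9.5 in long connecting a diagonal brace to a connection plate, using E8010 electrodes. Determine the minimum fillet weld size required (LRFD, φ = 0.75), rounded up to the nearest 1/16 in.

E80XX → F_EXX = 80 ksi.
Total weld length L = 19 in.
Required throat t_e = P_u / (φ × 0.6 F_EXX × L) = 170 / (0.75 × 0.6 × 80 × 19) = 0.2485 in.
Required leg w = t_e / 0.707 = 0.3515 in → use 3/8 in.

w = 3/8 in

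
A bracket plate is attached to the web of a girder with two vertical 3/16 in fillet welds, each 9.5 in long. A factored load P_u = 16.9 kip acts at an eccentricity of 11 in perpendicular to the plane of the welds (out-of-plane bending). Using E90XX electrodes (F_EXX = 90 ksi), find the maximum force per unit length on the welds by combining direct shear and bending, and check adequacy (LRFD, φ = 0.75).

f_max ≈ 6.24 kip/in; NOT adequate

L_w = 2 × 9.5 = 19 in; section modulus (unit throat) S = 2 × L²/6 = 30.08 in².
Direct shear f_v = P/L_w = 16.9/19 = 0.8895 kip/in.
Moment M = P × e = 16.9 × 11 = 185.9 kip·in; bending f_b = M/S = 6.18 kip/in.
f_max = √(f_v² + f_b²) = √(0.8895² + 6.18²) = 6.243 kip/in.
φr_n = 0.75 × 0.6 × 90 × (0.707 × 0.1875) = 5.369 kip/in → NOT adequate.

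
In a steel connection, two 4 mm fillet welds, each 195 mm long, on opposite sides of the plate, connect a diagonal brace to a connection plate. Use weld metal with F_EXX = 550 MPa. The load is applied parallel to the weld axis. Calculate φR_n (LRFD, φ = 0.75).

Effective throat t_e = 0.707 × 4 = 2.828 mm.
Total length L = 390 mm; A_we = 2.828 × 390 = 1103 mm².
F_nw = 0.6 F_EXX = 0.6 × 550 = 330 MPa.
φR_n = 0.75 × 330 × 1103 × 10⁻³ = 273 kN.

φR_n ≈ 273 kN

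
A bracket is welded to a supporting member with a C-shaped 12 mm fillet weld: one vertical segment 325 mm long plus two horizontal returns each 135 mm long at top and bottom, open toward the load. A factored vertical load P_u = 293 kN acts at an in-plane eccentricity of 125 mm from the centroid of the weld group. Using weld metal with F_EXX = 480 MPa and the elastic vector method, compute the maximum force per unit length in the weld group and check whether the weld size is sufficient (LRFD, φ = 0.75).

Total weld length L_w = 595 mm. Treat welds as unit-width lines.
Centroid: x̄ = 2×135×67.5 / 595 = 30.63 mm from the vertical weld.
Polar moment about centroid: J = I_x + I_y = [325³/12 + 2×135×162.5²] + [325×30.63² + 2(135³/12 + 135×36.87²)] = 11070000 mm³.
Direct shear f_v = P/L_w = 293×10³ / 595 = 492.4 N/mm (vertical).
Torsion M = P·e = 293×10³ × 125 = 36625000 N·mm.
Critical point at (x, y) = (104.4, 162.5) from centroid. f_tx = M·y/J = 537.5 N/mm; f_ty = M·x/J = 345.2 N/mm.
Resultant f_max = √[f_tx² + (f_v + f_ty)²] = √[537.5² + (492.4 + 345.2)²] = 995.3 N/mm.
Capacity per unit length: φr_n = 0.75 × 0.6 × 480 × (0.707 × 12) = 1833 N/mm.
995.3 ≤ 1833 → adequate.

f_max ≈ 995 N/mm; adequate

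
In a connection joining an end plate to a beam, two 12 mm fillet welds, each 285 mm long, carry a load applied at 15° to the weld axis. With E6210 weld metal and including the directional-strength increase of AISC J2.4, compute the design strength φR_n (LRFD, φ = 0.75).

φR_n ≈ 1440 kN

E62XX → F_EXX = 620 MPa.
t_e = 0.707 × 12 = 8.484 mm; A_we = 8.484 × 570 = 4836 mm².
Directional factor: 1.0 + 0.5 sin^1.5(15°) = 1.066.
F_nw = 0.6 × 620 × 1.066 = 396.5 MPa.
φR_n = 0.75 × 396.5 × 4836 × 10⁻³ = 1438 kN.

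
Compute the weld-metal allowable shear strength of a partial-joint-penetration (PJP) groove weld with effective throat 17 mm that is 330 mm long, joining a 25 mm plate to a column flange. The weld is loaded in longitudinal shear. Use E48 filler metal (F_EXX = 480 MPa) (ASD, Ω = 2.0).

R_n/Ω ≈ 808 kN

Effective throat (given) t_e = 17 mm.
A_we = 17 × 330 = 5610 mm².
F_nw = 0.6 F_EXX = 288 MPa.
R_n/Ω = (288 × 5610) / 2.0 × 10⁻³ = 807.8 kN.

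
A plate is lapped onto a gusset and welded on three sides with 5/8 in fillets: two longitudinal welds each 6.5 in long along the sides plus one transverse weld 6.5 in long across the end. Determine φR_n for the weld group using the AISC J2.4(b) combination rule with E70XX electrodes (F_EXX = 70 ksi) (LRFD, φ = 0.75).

t_e = 0.707 × 0.625 = 0.4419 in.
R_nwl = 0.6 × 70 × 0.4419 × 13 = 241.3 kips (longitudinal, 2 welds).
R_nwt = 0.6 × 70 × 0.4419 × 6.5 = 120.6 kips (transverse, base value).
(i) R_nwl + R_nwt = 361.9 kips; (ii) 0.85 R_nwl + 1.5 R_nwt = 386 kips.
R_n = max = 386 kips [governs: (ii)]; φR_n = 289.5 kips.

φR_n ≈ 290 kips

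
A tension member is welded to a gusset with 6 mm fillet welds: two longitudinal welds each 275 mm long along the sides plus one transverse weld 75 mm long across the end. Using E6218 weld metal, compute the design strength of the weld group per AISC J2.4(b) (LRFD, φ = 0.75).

E62XX → F_EXX = 620 MPa.
t_e = 0.707 × 6 = 4.242 mm.
R_nwl = 0.6 × 620 × 4.242 × 550 × 10⁻³ = 867.9 kN (longitudinal, 2 welds).
R_nwt = 0.6 × 620 × 4.242 × 75 × 10⁻³ = 118.4 kN (transverse, base value).
(i) R_nwl + R_nwt = 986.3 kN; (ii) 0.85 R_nwl + 1.5 R_nwt = 915.3 kN.
R_n = max = 986.3 kN [governs: (i)]; φR_n = 739.7 kN.

φR_n ≈ 740 kN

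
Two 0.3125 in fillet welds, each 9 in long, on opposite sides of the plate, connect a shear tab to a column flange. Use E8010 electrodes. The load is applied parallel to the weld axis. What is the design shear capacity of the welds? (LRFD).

φR_n ≈ 143 kip

E80XX → F_EXX = 80 ksi.
Effective throat t_e = 0.707 × 0.3125 = 0.2209 in.
Total length L = 18 in; A_we = 0.2209 × 18 = 3.977 in².
F_nw = 0.6 F_EXX = 0.6 × 80 = 48 ksi.
φR_n = 0.75 × 48 × 3.977 = 143.2 kip.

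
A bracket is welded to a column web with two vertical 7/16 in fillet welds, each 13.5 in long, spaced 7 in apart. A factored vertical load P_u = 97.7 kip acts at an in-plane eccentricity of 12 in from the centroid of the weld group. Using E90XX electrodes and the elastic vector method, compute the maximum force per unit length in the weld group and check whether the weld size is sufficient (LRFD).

E90XX → F_EXX = 90 ksi.
Total weld length L_w = 27 in. Treat welds as unit-width lines.
Polar moment about centroid: J = 2[d³/12 + d(b/2)²] = 2[13.5³/12 + 13.5×3.5²] = 740.8 in³.
Direct shear f_v = P/L_w = 97.7 / 27 = 3.619 kip/in (vertical).
Torsion M = P·e = 97.7 × 12 = 1172.4 kip·in.
Critical point at (x, y) = (3.5, 6.75) from centroid. f_tx = M·y/J = 10.68 kip/in; f_ty = M·x/J = 5.539 kip/in.
Resultant f_max = √[f_tx² + (f_v + f_ty)²] = √[10.68² + (3.619 + 5.539)²] = 14.07 kip/in.
Capacity per unit length: φr_n = 0.75 × 0.6 × 90 × (0.707 × 0.4375) = 12.53 kip/in.
14.07 > 12.53 → NOT adequate.

f_max ≈ 14.1 kip/in; NOT adequate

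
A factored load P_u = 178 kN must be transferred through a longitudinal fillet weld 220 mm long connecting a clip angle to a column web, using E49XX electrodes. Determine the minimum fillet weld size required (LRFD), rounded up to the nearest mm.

E49XX → F_EXX = 490 MPa.
Total weld length L = 220 mm.
Required throat t_e = P_u / (φ × 0.6 F_EXX × L) = 178 / (0.75 × 0.6 × 490 × 220 × 10⁻³) = 3.669 mm.
Required leg w = t_e / 0.707 = 5.19 mm → use 6 mm.

w = 6 mm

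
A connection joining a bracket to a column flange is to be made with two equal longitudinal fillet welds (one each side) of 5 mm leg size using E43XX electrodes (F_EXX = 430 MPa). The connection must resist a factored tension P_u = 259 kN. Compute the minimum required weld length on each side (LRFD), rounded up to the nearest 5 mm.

Throat t_e = 0.707 × 5 = 3.535 mm.
φr_n = 0.75 × 0.6 × 430 × 3.535 × 10⁻³ = 0.684 kN/mm.
L_req = P_u / φr_n = 259 / 0.684 = 378.6 mm total.
Per side: 378.6 / 2 = 189.3 mm.
Round up → use L = 190 mm on each side.

L = 190 mm on each side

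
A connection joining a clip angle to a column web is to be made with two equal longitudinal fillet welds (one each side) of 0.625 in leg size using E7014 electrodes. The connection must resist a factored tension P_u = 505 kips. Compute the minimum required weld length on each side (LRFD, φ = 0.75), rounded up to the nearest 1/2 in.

L = 18.5 in on each side

E70XX → F_EXX = 70 ksi.
Throat t_e = 0.707 × 0.625 = 0.4419 in.
φr_n = 0.75 × 0.6 × 70 × 0.4419 = 13.92 kips/in.
L_req = P_u / φr_n = 505 / 13.92 = 36.28 in total.
Per side: 36.28 / 2 = 18.14 in.
Round up → use L = 18.5 in on each side.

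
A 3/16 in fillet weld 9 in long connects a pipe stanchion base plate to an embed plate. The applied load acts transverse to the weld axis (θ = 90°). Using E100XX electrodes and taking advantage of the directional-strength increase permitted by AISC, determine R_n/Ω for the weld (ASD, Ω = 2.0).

E100XX → F_EXX = 100 ksi.
t_e = 0.707 × 0.1875 = 0.1326 in; A_we = 0.1326 × 9 = 1.193 in².
Directional factor: 1.0 + 0.5 sin^1.5(90°) = 1.5.
F_nw = 0.6 × 100 × 1.5 = 90 ksi.
R_n/Ω = (90 × 1.193) / 2.0 = 53.69 kips.

R_n/Ω ≈ 53.7 kips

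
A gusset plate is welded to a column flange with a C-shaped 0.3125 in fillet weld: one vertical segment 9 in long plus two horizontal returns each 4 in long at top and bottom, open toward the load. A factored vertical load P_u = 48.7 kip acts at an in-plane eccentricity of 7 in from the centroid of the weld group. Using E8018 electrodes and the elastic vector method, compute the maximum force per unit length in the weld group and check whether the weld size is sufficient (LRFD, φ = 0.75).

f_max ≈ 9.33 kip/in; NOT adequate

E80XX → F_EXX = 80 ksi.
Total weld length L_w = 17 in. Treat welds as unit-width lines.
Centroid: x̄ = 2×4×2 / 17 = 0.9412 in from the vertical weld.
Polar moment about centroid: J = I_x + I_y = [9³/12 + 2×4×4.5²] + [9×0.9412² + 2(4³/12 + 4×1.059²)] = 250.4 in³.
Direct shear f_v = P/L_w = 48.7 / 17 = 2.865 kip/in (vertical).
Torsion M = P·e = 48.7 × 7 = 340.9 kip·in.
Critical point at (x, y) = (3.059, 4.5) from centroid. f_tx = M·y/J = 6.127 kip/in; f_ty = M·x/J = 4.165 kip/in.
Resultant f_max = √[f_tx² + (f_v + f_ty)²] = √[6.127² + (2.865 + 4.165)²] = 9.325 kip/in.
Capacity per unit length: φr_n = 0.75 × 0.6 × 80 × (0.707 × 0.3125) = 7.954 kip/in.
9.325 > 7.954 → NOT adequate.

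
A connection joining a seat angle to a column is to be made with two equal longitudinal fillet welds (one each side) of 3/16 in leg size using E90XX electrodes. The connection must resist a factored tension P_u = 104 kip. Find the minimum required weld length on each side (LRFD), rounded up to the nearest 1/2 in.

E90XX → F_EXX = 90 ksi.
Throat t_e = 0.707 × 0.1875 = 0.1326 in.
φr_n = 0.75 × 0.6 × 90 × 0.1326 = 5.369 kip/in.
L_req = P_u / φr_n = 104 / 5.369 = 19.37 in total.
Per side: 19.37 / 2 = 9.686 in.
Round up → use L = 10 in on each side.

L = 10 in on each side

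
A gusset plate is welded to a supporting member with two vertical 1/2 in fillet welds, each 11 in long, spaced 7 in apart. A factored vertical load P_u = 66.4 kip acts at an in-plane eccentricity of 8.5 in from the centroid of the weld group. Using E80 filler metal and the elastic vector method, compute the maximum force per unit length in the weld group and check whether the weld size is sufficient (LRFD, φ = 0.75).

f_max ≈ 9.46 kip/in; adequate

E80XX → F_EXX = 80 ksi.
Total weld length L_w = 22 in. Treat welds as unit-width lines.
Polar moment about centroid: J = 2[d³/12 + d(b/2)²] = 2[11³/12 + 11×3.5²] = 491.3 in³.
Direct shear f_v = P/L_w = 66.4 / 22 = 3.018 kip/in (vertical).
Torsion M = P·e = 66.4 × 8.5 = 564.4 kip·in.
Critical point at (x, y) = (3.5, 5.5) from centroid. f_tx = M·y/J = 6.318 kip/in; f_ty = M·x/J = 4.02 kip/in.
Resultant f_max = √[f_tx² + (f_v + f_ty)²] = √[6.318² + (3.018 + 4.02)²] = 9.458 kip/in.
Capacity per unit length: φr_n = 0.75 × 0.6 × 80 × (0.707 × 0.5) = 12.73 kip/in.
9.458 ≤ 12.73 → adequate.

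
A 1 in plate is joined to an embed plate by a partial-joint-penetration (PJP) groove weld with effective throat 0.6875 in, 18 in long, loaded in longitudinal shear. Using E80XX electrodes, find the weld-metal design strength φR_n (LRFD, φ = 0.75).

φR_n ≈ 446 kip

E80XX → F_EXX = 80 ksi.
Effective throat (given) t_e = 0.6875 in.
A_we = 0.6875 × 18 = 12.38 in².
F_nw = 0.6 F_EXX = 48 ksi.
φR_n = 0.75 × 48 × 12.38 = 445.5 kip.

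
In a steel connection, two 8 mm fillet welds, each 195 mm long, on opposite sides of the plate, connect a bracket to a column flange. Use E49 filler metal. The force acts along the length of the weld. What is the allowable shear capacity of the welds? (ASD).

E49XX → F_EXX = 490 MPa.
Effective throat t_e = 0.707 × 8 = 5.656 mm.
Total length L = 390 mm; A_we = 5.656 × 390 = 2206 mm².
F_nw = 0.6 F_EXX = 0.6 × 490 = 294 MPa.
R_n = 294 × 2206 × 10⁻³ = 648.5 kN; R_n/Ω = 648.5/2.0 = 324.3 kN.

R_n/Ω ≈ 324 kN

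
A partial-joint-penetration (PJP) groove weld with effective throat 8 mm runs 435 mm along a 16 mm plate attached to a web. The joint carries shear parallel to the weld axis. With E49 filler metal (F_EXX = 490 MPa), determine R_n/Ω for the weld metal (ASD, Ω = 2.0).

Effective throat (given) t_e = 8 mm.
A_we = 8 × 435 = 3480 mm².
F_nw = 0.6 F_EXX = 294 MPa.
R_n/Ω = (294 × 3480) / 2.0 × 10⁻³ = 511.6 kN.

R_n/Ω ≈ 512 kN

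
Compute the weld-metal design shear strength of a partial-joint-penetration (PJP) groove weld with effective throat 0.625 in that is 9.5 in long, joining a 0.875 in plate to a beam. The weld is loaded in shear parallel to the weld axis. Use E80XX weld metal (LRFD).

E80XX → F_EXX = 80 ksi.
Effective throat (given) t_e = 0.625 in.
A_we = 0.625 × 9.5 = 5.938 in².
F_nw = 0.6 F_EXX = 48 ksi.
φR_n = 0.75 × 48 × 5.938 = 213.8 kips.

φR_n ≈ 214 kips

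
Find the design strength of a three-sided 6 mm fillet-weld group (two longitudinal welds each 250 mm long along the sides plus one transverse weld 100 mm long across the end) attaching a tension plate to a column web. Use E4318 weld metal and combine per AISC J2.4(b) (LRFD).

φR_n ≈ 492 kN

E43XX → F_EXX = 430 MPa.
t_e = 0.707 × 6 = 4.242 mm.
R_nwl = 0.6 × 430 × 4.242 × 500 × 10⁻³ = 547.2 kN (longitudinal, 2 welds).
R_nwt = 0.6 × 430 × 4.242 × 100 × 10⁻³ = 109.4 kN (transverse, base value).
(i) R_nwl + R_nwt = 656.7 kN; (ii) 0.85 R_nwl + 1.5 R_nwt = 629.3 kN.
R_n = max = 656.7 kN [governs: (i)]; φR_n = 492.5 kN.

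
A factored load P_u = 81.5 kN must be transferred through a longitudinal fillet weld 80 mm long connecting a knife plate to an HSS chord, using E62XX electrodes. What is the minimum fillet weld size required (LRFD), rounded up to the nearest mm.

E62XX → F_EXX = 620 MPa.
Total weld length L = 80 mm.
Required throat t_e = P_u / (φ × 0.6 F_EXX × L) = 81.5 / (0.75 × 0.6 × 620 × 80 × 10⁻³) = 3.651 mm.
Required leg w = t_e / 0.707 = 5.165 mm → use 6 mm.

w = 6 mm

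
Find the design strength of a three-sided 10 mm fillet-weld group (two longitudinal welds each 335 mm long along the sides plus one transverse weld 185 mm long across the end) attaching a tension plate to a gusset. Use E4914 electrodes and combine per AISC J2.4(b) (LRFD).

E49XX → F_EXX = 490 MPa.
t_e = 0.707 × 10 = 7.07 mm.
R_nwl = 0.6 × 490 × 7.07 × 670 × 10⁻³ = 1393 kN (longitudinal, 2 welds).
R_nwt = 0.6 × 490 × 7.07 × 185 × 10⁻³ = 384.5 kN (transverse, base value).
(i) R_nwl + R_nwt = 1777 kN; (ii) 0.85 R_nwl + 1.5 R_nwt = 1761 kN.
R_n = max = 1777 kN [governs: (i)]; φR_n = 1333 kN.

φR_n ≈ 1330 kN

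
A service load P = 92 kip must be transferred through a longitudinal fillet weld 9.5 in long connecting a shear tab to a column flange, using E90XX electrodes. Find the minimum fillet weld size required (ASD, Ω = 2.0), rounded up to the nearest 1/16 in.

w = 9/16 in

E90XX → F_EXX = 90 ksi.
Total weld length L = 9.5 in.
Required throat t_e = P × Ω / (0.6 F_EXX × L) = 92 × 2.0 / (0.6 × 90 × 9.5) = 0.3587 in.
Required leg w = t_e / 0.707 = 0.5073 in → use 9/16 in.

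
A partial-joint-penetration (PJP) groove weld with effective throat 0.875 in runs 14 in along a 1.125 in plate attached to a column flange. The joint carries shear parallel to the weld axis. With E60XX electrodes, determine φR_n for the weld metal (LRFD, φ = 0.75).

φR_n ≈ 331 kips

E60XX → F_EXX = 60 ksi.
Effective throat (given) t_e = 0.875 in.
A_we = 0.875 × 14 = 12.25 in².
F_nw = 0.6 F_EXX = 36 ksi.
φR_n = 0.75 × 36 × 12.25 = 330.8 kips.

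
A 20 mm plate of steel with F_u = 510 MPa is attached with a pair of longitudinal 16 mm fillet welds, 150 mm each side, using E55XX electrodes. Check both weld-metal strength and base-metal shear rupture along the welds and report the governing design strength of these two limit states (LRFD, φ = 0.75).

φR_n ≈ 840 kN (weld metal governs)

E55XX → F_EXX = 550 MPa.
t_e = 0.707 × 16 = 11.31 mm; L = 300 mm.
Weld metal: φR_n = 0.75 × 0.6 × 550 × 11.31 × 300 × 10⁻³ = 839.9 kN.
Base metal (shear rupture): φR_n = 0.75 × 0.6 × 510 × 20 × 300 × 10⁻³ = 1377 kN.
Governing: weld metal.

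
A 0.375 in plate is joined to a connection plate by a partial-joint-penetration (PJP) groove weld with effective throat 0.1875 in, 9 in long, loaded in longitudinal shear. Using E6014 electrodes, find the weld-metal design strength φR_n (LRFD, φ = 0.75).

φR_n ≈ 45.6 kips

E60XX → F_EXX = 60 ksi.
Effective throat (given) t_e = 0.1875 in.
A_we = 0.1875 × 9 = 1.688 in².
F_nw = 0.6 F_EXX = 36 ksi.
φR_n = 0.75 × 36 × 1.688 = 45.56 kips.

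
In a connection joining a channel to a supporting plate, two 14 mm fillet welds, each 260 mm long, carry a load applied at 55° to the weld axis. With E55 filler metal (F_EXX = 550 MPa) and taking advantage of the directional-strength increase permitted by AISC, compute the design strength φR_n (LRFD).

φR_n ≈ 1750 kN

t_e = 0.707 × 14 = 9.898 mm; A_we = 9.898 × 520 = 5147 mm².
Directional factor: 1.0 + 0.5 sin^1.5(55°) = 1.371.
F_nw = 0.6 × 550 × 1.371 = 452.3 MPa.
φR_n = 0.75 × 452.3 × 5147 × 10⁻³ = 1746 kN.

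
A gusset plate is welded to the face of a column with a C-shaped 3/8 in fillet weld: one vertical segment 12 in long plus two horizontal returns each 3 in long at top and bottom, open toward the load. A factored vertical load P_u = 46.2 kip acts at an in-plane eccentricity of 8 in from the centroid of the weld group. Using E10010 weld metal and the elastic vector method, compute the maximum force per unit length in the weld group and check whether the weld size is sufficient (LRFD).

E100XX → F_EXX = 100 ksi.
Total weld length L_w = 18 in. Treat welds as unit-width lines.
Centroid: x̄ = 2×3×1.5 / 18 = 0.5 in from the vertical weld.
Polar moment about centroid: J = I_x + I_y = [12³/12 + 2×3×6²] + [12×0.5² + 2(3³/12 + 3×1²)] = 373.5 in³.
Direct shear f_v = P/L_w = 46.2 / 18 = 2.567 kip/in (vertical).
Torsion M = P·e = 46.2 × 8 = 369.6 kip·in.
Critical point at (x, y) = (2.5, 6) from centroid. f_tx = M·y/J = 5.937 kip/in; f_ty = M·x/J = 2.474 kip/in.
Resultant f_max = √[f_tx² + (f_v + f_ty)²] = √[5.937² + (2.567 + 2.474)²] = 7.788 kip/in.
Capacity per unit length: φr_n = 0.75 × 0.6 × 100 × (0.707 × 0.375) = 11.93 kip/in.
7.788 ≤ 11.93 → adequate.

f_max ≈ 7.79 kip/in; adequate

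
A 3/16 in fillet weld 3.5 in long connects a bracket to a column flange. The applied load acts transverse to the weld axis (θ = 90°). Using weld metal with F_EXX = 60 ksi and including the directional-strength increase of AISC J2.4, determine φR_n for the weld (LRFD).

φR_n ≈ 18.8 kip

t_e = 0.707 × 0.1875 = 0.1326 in; A_we = 0.1326 × 3.5 = 0.464 in².
Directional factor: 1.0 + 0.5 sin^1.5(90°) = 1.5.
F_nw = 0.6 × 60 × 1.5 = 54 ksi.
φR_n = 0.75 × 54 × 0.464 = 18.79 kip.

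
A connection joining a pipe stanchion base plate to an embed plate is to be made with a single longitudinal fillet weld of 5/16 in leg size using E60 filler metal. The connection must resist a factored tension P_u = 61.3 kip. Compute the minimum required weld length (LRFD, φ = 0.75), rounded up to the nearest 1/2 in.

L = 10.5 in

E60XX → F_EXX = 60 ksi.
Throat t_e = 0.707 × 0.3125 = 0.2209 in.
φr_n = 0.75 × 0.6 × 60 × 0.2209 = 5.965 kip/in.
L_req = P_u / φr_n = 61.3 / 5.965 = 10.28 in total.
Round up → use L = 10.5 in.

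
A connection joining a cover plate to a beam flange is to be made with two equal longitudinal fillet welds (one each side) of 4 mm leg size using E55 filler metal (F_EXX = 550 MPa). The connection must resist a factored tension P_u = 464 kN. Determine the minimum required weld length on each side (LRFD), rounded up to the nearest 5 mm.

L = 335 mm on each side

Throat t_e = 0.707 × 4 = 2.828 mm.
φr_n = 0.75 × 0.6 × 550 × 2.828 × 10⁻³ = 0.6999 kN/mm.
L_req = P_u / φr_n = 464 / 0.6999 = 662.9 mm total.
Per side: 662.9 / 2 = 331.5 mm.
Round up → use L = 335 mm on each side.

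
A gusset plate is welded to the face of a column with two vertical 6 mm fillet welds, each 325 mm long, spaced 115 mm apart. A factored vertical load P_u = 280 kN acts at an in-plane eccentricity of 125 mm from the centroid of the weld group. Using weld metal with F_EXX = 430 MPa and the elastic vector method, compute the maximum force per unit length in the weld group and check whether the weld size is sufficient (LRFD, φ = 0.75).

f_max ≈ 997 N/mm; NOT adequate

Total weld length L_w = 650 mm. Treat welds as unit-width lines.
Polar moment about centroid: J = 2[d³/12 + d(b/2)²] = 2[325³/12 + 325×57.5²] = 7870000 mm³.
Direct shear f_v = P/L_w = 280×10³ / 650 = 430.8 N/mm (vertical).
Torsion M = P·e = 280×10³ × 125 = 35000000 N·mm.
Critical point at (x, y) = (57.5, 162.5) from centroid. f_tx = M·y/J = 722.6 N/mm; f_ty = M·x/J = 255.7 N/mm.
Resultant f_max = √[f_tx² + (f_v + f_ty)²] = √[722.6² + (430.8 + 255.7)²] = 996.7 N/mm.
Capacity per unit length: φr_n = 0.75 × 0.6 × 430 × (0.707 × 6) = 820.8 N/mm.
996.7 > 820.8 → NOT adequate.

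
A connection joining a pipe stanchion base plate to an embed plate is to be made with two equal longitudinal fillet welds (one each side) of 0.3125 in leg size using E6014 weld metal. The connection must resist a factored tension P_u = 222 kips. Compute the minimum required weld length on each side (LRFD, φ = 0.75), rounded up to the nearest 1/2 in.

E60XX → F_EXX = 60 ksi.
Throat t_e = 0.707 × 0.3125 = 0.2209 in.
φr_n = 0.75 × 0.6 × 60 × 0.2209 = 5.965 kips/in.
L_req = P_u / φr_n = 222 / 5.965 = 37.22 in total.
Per side: 37.22 / 2 = 18.61 in.
Round up → use L = 19 in on each side.

L = 19 in on each side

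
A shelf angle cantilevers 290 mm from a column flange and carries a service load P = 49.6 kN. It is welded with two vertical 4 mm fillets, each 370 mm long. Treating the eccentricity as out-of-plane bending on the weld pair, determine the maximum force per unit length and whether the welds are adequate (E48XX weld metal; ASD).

E48XX → F_EXX = 480 MPa.
L_w = 2 × 370 = 740 mm; section modulus (unit throat) S = 2 × L²/6 = 45630 mm².
Direct shear f_v = P/L_w = 49.6×10³/740 = 67.03 N/mm.
Moment M = P × e = 49.6×10³ × 290 = 14384000 N·mm; bending f_b = M/S = 315.2 N/mm.
f_max = √(f_v² + f_b²) = √(67.03² + 315.2²) = 322.3 N/mm.
r_n/Ω = (1/2.0) × 0.6 × 480 × (0.707 × 4) = 407.2 N/mm → adequate.

f_max ≈ 322 N/mm; adequate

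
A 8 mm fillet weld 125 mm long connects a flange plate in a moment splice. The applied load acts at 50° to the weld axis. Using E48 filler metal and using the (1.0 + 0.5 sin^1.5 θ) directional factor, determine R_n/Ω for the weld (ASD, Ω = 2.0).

R_n/Ω ≈ 136 kN

E48XX → F_EXX = 480 MPa.
t_e = 0.707 × 8 = 5.656 mm; A_we = 5.656 × 125 = 707 mm².
Directional factor: 1.0 + 0.5 sin^1.5(50°) = 1.335.
F_nw = 0.6 × 480 × 1.335 = 384.5 MPa.
R_n/Ω = (384.5 × 707) / 2.0 × 10⁻³ = 135.9 kN.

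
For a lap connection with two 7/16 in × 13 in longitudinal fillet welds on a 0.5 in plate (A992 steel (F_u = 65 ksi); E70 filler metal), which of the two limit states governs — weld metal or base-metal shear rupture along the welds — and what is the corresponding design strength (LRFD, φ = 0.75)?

E70XX → F_EXX = 70 ksi.
t_e = 0.707 × 0.4375 = 0.3093 in; L = 26 in.
Weld metal: φR_n = 0.75 × 0.6 × 70 × 0.3093 × 26 = 253.3 kip.
Base metal (shear rupture): φR_n = 0.75 × 0.6 × 65 × 0.5 × 26 = 380.2 kip.
Governing: weld metal.

φR_n ≈ 253 kip (weld metal governs)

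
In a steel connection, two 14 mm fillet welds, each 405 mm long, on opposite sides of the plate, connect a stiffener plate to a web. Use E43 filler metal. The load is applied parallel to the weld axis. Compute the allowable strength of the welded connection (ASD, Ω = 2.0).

R_n/Ω ≈ 1030 kN

E43XX → F_EXX = 430 MPa.
Effective throat t_e = 0.707 × 14 = 9.898 mm.
Total length L = 810 mm; A_we = 9.898 × 810 = 8017 mm².
F_nw = 0.6 F_EXX = 0.6 × 430 = 258 MPa.
R_n = 258 × 8017 × 10⁻³ = 2068 kN; R_n/Ω = 2068/2.0 = 1034 kN.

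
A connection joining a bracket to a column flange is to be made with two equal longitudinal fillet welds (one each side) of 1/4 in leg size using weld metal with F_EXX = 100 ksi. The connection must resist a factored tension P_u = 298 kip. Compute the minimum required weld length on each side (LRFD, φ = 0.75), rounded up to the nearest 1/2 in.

L = 19 in on each side

Throat t_e = 0.707 × 0.25 = 0.1767 in.
φr_n = 0.75 × 0.6 × 100 × 0.1767 = 7.954 kip/in.
L_req = P_u / φr_n = 298 / 7.954 = 37.47 in total.
Per side: 37.47 / 2 = 18.73 in.
Round up → use L = 19 in on each side.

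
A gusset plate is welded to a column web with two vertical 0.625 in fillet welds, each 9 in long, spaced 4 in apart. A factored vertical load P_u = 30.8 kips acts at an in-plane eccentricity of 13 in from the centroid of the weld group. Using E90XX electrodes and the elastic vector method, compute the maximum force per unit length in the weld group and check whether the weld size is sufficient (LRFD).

E90XX → F_EXX = 90 ksi.
Total weld length L_w = 18 in. Treat welds as unit-width lines.
Polar moment about centroid: J = 2[d³/12 + d(b/2)²] = 2[9³/12 + 9×2²] = 193.5 in³.
Direct shear f_v = P/L_w = 30.8 / 18 = 1.711 kip/in (vertical).
Torsion M = P·e = 30.8 × 13 = 400.4 kip·in.
Critical point at (x, y) = (2, 4.5) from centroid. f_tx = M·y/J = 9.312 kip/in; f_ty = M·x/J = 4.139 kip/in.
Resultant f_max = √[f_tx² + (f_v + f_ty)²] = √[9.312² + (1.711 + 4.139)²] = 11 kip/in.
Capacity per unit length: φr_n = 0.75 × 0.6 × 90 × (0.707 × 0.625) = 17.9 kip/in.
11 ≤ 17.9 → adequate.

f_max ≈ 11 kip/in; adequate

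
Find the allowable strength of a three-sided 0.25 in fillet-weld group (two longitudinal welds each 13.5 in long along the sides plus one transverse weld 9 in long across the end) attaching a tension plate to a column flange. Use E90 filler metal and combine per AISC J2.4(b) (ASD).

E90XX → F_EXX = 90 ksi.
t_e = 0.707 × 0.25 = 0.1767 in.
R_nwl = 0.6 × 90 × 0.1767 × 27 = 257.7 kips (longitudinal, 2 welds).
R_nwt = 0.6 × 90 × 0.1767 × 9 = 85.9 kips (transverse, base value).
(i) R_nwl + R_nwt = 343.6 kips; (ii) 0.85 R_nwl + 1.5 R_nwt = 347.9 kips.
R_n = max = 347.9 kips [governs: (ii)]; R_n/Ω = 173.9 kips.

R_n/Ω ≈ 174 kips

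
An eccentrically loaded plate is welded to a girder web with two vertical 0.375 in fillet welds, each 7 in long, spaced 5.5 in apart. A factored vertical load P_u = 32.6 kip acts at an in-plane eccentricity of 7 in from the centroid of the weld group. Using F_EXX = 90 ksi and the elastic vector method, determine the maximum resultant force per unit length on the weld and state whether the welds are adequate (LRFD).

Total weld length L_w = 14 in. Treat welds as unit-width lines.
Polar moment about centroid: J = 2[d³/12 + d(b/2)²] = 2[7³/12 + 7×2.75²] = 163 in³.
Direct shear f_v = P/L_w = 32.6 / 14 = 2.329 kip/in (vertical).
Torsion M = P·e = 32.6 × 7 = 228.2 kip·in.
Critical point at (x, y) = (2.75, 3.5) from centroid. f_tx = M·y/J = 4.899 kip/in; f_ty = M·x/J = 3.849 kip/in.
Resultant f_max = √[f_tx² + (f_v + f_ty)²] = √[4.899² + (2.329 + 3.849)²] = 7.884 kip/in.
Capacity per unit length: φr_n = 0.75 × 0.6 × 90 × (0.707 × 0.375) = 10.74 kip/in.
7.884 ≤ 10.74 → adequate.

f_max ≈ 7.88 kip/in; adequate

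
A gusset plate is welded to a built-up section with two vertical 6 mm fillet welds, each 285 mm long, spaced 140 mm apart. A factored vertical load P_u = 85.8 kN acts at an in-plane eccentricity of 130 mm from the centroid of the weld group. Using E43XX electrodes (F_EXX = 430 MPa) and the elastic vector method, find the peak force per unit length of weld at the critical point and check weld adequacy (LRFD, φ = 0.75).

Total weld length L_w = 570 mm. Treat welds as unit-width lines.
Polar moment about centroid: J = 2[d³/12 + d(b/2)²] = 2[285³/12 + 285×70²] = 6651000 mm³.
Direct shear f_v = P/L_w = 85.8×10³ / 570 = 150.5 N/mm (vertical).
Torsion M = P·e = 85.8×10³ × 130 = 11154000 N·mm.
Critical point at (x, y) = (70, 142.5) from centroid. f_tx = M·y/J = 239 N/mm; f_ty = M·x/J = 117.4 N/mm.
Resultant f_max = √[f_tx² + (f_v + f_ty)²] = √[239² + (150.5 + 117.4)²] = 359 N/mm.
Capacity per unit length: φr_n = 0.75 × 0.6 × 430 × (0.707 × 6) = 820.8 N/mm.
359 ≤ 820.8 → adequate.

f_max ≈ 359 N/mm; adequate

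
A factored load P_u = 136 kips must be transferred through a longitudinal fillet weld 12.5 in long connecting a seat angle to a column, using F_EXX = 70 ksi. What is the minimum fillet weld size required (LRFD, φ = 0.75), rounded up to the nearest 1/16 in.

Total weld length L = 12.5 in.
Required throat t_e = P_u / (φ × 0.6 F_EXX × L) = 136 / (0.75 × 0.6 × 70 × 12.5) = 0.3454 in.
Required leg w = t_e / 0.707 = 0.4885 in → use 1/2 in.

w = 1/2 in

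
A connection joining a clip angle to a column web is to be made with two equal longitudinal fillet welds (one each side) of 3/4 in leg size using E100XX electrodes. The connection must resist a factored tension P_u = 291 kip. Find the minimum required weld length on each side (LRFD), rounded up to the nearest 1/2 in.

L = 6.5 in on each side

E100XX → F_EXX = 100 ksi.
Throat t_e = 0.707 × 0.75 = 0.5302 in.
φr_n = 0.75 × 0.6 × 100 × 0.5302 = 23.86 kip/in.
L_req = P_u / φr_n = 291 / 23.86 = 12.2 in total.
Per side: 12.2 / 2 = 6.098 in.
Round up → use L = 6.5 in on each side.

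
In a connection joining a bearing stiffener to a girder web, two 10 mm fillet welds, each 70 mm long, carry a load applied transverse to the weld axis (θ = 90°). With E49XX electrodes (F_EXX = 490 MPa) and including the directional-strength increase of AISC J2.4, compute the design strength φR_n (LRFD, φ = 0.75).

t_e = 0.707 × 10 = 7.07 mm; A_we = 7.07 × 140 = 989.8 mm².
Directional factor: 1.0 + 0.5 sin^1.5(90°) = 1.5.
F_nw = 0.6 × 490 × 1.5 = 441 MPa.
φR_n = 0.75 × 441 × 989.8 × 10⁻³ = 327.4 kN.

φR_n ≈ 327 kN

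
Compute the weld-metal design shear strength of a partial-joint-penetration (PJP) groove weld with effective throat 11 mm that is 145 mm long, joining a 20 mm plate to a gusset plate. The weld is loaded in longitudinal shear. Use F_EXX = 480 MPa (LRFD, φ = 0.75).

Effective throat (given) t_e = 11 mm.
A_we = 11 × 145 = 1595 mm².
F_nw = 0.6 F_EXX = 288 MPa.
φR_n = 0.75 × 288 × 1595 × 10⁻³ = 344.5 kN.

φR_n ≈ 345 kN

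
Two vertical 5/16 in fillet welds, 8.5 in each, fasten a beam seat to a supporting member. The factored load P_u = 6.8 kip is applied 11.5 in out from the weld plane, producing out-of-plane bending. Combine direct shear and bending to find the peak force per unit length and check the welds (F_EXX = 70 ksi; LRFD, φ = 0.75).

f_max ≈ 3.27 kip/in; adequate

L_w = 2 × 8.5 = 17 in; section modulus (unit throat) S = 2 × L²/6 = 24.08 in².
Direct shear f_v = P/L_w = 6.8/17 = 0.4 kip/in.
Moment M = P × e = 6.8 × 11.5 = 78.2 kip·in; bending f_b = M/S = 3.247 kip/in.
f_max = √(f_v² + f_b²) = √(0.4² + 3.247²) = 3.272 kip/in.
φr_n = 0.75 × 0.6 × 70 × (0.707 × 0.3125) = 6.96 kip/in → adequate.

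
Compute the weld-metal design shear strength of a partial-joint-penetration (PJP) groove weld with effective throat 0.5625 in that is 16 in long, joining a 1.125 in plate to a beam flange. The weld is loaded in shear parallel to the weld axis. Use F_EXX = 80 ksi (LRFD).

Effective throat (given) t_e = 0.5625 in.
A_we = 0.5625 × 16 = 9 in².
F_nw = 0.6 F_EXX = 48 ksi.
φR_n = 0.75 × 48 × 9 = 324 kips.

φR_n ≈ 324 kips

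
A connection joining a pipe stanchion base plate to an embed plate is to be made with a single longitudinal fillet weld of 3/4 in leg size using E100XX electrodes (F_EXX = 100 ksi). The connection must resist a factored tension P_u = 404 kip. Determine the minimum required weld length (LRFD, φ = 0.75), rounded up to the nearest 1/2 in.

L = 17 in

Throat t_e = 0.707 × 0.75 = 0.5302 in.
φr_n = 0.75 × 0.6 × 100 × 0.5302 = 23.86 kip/in.
L_req = P_u / φr_n = 404 / 23.86 = 16.93 in total.
Round up → use L = 17 in.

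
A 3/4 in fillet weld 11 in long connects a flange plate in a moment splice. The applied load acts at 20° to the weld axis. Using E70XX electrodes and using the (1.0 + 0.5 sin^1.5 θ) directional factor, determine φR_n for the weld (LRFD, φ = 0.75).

φR_n ≈ 202 kip

E70XX → F_EXX = 70 ksi.
t_e = 0.707 × 0.75 = 0.5302 in; A_we = 0.5302 × 11 = 5.833 in².
Directional factor: 1.0 + 0.5 sin^1.5(20°) = 1.1.
F_nw = 0.6 × 70 × 1.1 = 46.2 ksi.
φR_n = 0.75 × 46.2 × 5.833 = 202.1 kip.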